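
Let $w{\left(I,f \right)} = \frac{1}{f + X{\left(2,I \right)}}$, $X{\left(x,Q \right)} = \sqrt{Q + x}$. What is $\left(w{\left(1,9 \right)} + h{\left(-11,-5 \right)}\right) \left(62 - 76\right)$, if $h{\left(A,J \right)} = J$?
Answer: $\frac{889}{13} + \frac{7 \sqrt{3}}{39} \approx 68.696$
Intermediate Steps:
$w{\left(I,f \right)} = \frac{1}{f + \sqrt{2 + I}}$ ($w{\left(I,f \right)} = \frac{1}{f + \sqrt{I + 2}} = \frac{1}{f + \sqrt{2 + I}}$)
$\left(w{\left(1,9 \right)} + h{\left(-11,-5 \right)}\right) \left(62 - 76\right) = \left(\frac{1}{9 + \sqrt{2 + 1}} - 5\right) \left(62 - 76\right) = \left(\frac{1}{9 + \sqrt{3}} - 5\right) \left(-14\right) = \left(-5 + \frac{1}{9 + \sqrt{3}}\right) \left(-14\right) = 70 - \frac{14}{9 + \sqrt{3}}$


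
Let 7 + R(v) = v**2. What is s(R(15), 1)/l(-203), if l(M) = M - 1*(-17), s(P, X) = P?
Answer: -109/93 ≈ -1.1720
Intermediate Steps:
R(v) = -7 + v**2
l(M) = 17 + M (l(M) = M + 17 = 17 + M)
s(R(15), 1)/l(-203) = (-7 + 15**2)/(17 - 203) = (-7 + 225)/(-186) = 218*(-1/186) = -109/93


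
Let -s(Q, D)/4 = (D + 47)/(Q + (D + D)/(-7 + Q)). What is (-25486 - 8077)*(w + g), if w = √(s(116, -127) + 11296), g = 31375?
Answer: -1053039125 - 268504*√271016382/1239 ≈ -1.0566e+9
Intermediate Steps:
s(Q, D) = -4*(47 + D)/(Q + 2*D/(-7 + Q)) (s(Q, D) = -4*(D + 47)/(Q + (D + D)/(-7 + Q)) = -4*(47 + D)/(Q + (2*D)/(-7 + Q)) = -4*(47 + D)/(Q + 2*D/(-7 + Q)))
w = 8*√271016382/1239 (w = √(4*(329 - 47*116 + 7*(-127) - 1*(-127)*116)/(116² - 7*116 + 2*(-127)) + 11296) = √(4*(329 - 5452 - 889 + 14732)/(13456 - 812 - 254) + 11296) = √(4*8720/12390 + 11296) = √(4*(1/12390)*8720 + 11296) = √(3488/1239 + 11296) = √(13999232/1239) = 8*√271016382/1239 ≈ 106.30)
(-25486 - 8077)*(w + g) = (-25486 - 8077)*(8*√271016382/1239 + 31375) = -33563*(31375 + 8*√271016382/1239) = -1053039125 - 268504*√271016382/1239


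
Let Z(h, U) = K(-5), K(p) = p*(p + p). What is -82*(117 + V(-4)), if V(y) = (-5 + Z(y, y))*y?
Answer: 5166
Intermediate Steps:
K(p) = 2*p² (K(p) = p*(2*p) = 2*p²)
Z(h, U) = 50 (Z(h, U) = 2*(-5)² = 2*25 = 50)
V(y) = 45*y (V(y) = (-5 + 50)*y = 45*y)
-82*(117 + V(-4)) = -82*(117 + 45*(-4)) = -82*(117 - 180) = -82*(-63) = 5166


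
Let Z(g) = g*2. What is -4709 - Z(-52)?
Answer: -4605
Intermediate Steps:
Z(g) = 2*g
-4709 - Z(-52) = -4709 - 2*(-52) = -4709 - 1*(-104) = -4709 + 104 = -4605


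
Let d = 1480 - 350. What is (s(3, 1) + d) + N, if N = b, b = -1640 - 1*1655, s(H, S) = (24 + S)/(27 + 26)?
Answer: -114720/53 ≈ -2164.5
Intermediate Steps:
s(H, S) = 24/53 + S/53 (s(H, S) = (24 + S)/53 = (24 + S)*(1/53) = 24/53 + S/53)
b = -3295 (b = -1640 - 1655 = -3295)
N = -3295
d = 1130
(s(3, 1) + d) + N = ((24/53 + (1/53)*1) + 1130) - 3295 = ((24/53 + 1/53) + 1130) - 3295 = (25/53 + 1130) - 3295 = 59915/53 - 3295 = -114720/53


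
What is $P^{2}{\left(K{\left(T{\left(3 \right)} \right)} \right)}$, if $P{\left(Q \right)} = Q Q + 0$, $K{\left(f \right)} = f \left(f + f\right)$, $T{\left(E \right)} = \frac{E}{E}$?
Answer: $16$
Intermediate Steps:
$T{\left(E \right)} = 1$
$K{\left(f \right)} = 2 f^{2}$ ($K{\left(f \right)} = f 2 f = 2 f^{2}$)
$P{\left(Q \right)} = Q^{2}$ ($P{\left(Q \right)} = Q^{2} + 0 = Q^{2}$)
$P^{2}{\left(K{\left(T{\left(3 \right)} \right)} \right)} = \left(\left(2 \cdot 1^{2}\right)^{2}\right)^{2} = \left(\left(2 \cdot 1\right)^{2}\right)^{2} = \left(2^{2}\right)^{2} = 4^{2} = 16$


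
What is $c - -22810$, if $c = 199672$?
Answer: $222482$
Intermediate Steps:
$c - -22810 = 199672 - -22810 = 199672 + 22810 = 222482$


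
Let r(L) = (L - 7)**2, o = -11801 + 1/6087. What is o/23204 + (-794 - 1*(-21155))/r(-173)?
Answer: 15235126823/127118473200 ≈ 0.11985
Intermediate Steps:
o = -71832686/6087 (o = -11801 + 1/6087 = -71832686/6087 ≈ -11801.)
r(L) = (-7 + L)**2
o/23204 + (-794 - 1*(-21155))/r(-173) = -71832686/6087/23204 + (-794 - 1*(-21155))/((-7 - 173)**2) = -71832686/6087*1/23204 + (-794 + 21155)/((-180)**2) = -35916343/70621374 + 20361/32400 = -35916343/70621374 + 20361*(1/32400) = -35916343/70621374 + 6787/10800 = 15235126823/127118473200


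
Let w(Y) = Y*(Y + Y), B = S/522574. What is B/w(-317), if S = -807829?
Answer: -807829/105025877372 ≈ -7.6917e-6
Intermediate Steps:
B = -807829/522574 ≈ -1.5459
w(Y) = 2*Y**2 (w(Y) = Y*(2*Y) = 2*Y**2)
B/w(-317) = -807829/(522574*(2*(-317)**2)) = -807829/(522574*(2*100489)) = -807829/522574/200978 = -807829/522574*1/200978 = -807829/105025877372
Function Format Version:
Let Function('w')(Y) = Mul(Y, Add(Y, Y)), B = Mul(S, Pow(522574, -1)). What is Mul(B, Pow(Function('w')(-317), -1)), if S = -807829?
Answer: Rational(-807829, 105025877372) ≈ -7.6917e-6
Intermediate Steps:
B = Rational(-807829, 522574) (B = Mul(-807829, Pow(522574, -1)) = Mul(-807829, Rational(1, 522574)) = Rational(-807829, 522574) ≈ -1.5459)
Function('w')(Y) = Mul(2, Pow(Y, 2)) (Function('w')(Y) = Mul(Y, Mul(2, Y)) = Mul(2, Pow(Y, 2)))
Mul(B, Pow(Function('w')(-317), -1)) = Mul(Rational(-807829, 522574), Pow(Mul(2, Pow(-317, 2)), -1)) = Mul(Rational(-807829, 522574), Pow(Mul(2, 100489), -1)) = Mul(Rational(-807829, 522574), Pow(200978, -1)) = Mul(Rational(-807829, 522574), Rational(1, 200978)) = Rational(-807829, 105025877372)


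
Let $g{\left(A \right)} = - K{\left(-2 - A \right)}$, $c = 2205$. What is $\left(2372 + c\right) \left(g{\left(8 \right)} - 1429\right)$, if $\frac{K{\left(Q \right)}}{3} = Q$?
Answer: $-6403223$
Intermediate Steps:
$K{\left(Q \right)} = 3 Q$
$g{\left(A \right)} = 6 + 3 A$ ($g{\left(A \right)} = - 3 \left(-2 - A\right) = - (-6 - 3 A) = 6 + 3 A$)
$\left(2372 + c\right) \left(g{\left(8 \right)} - 1429\right) = \left(2372 + 2205\right) \left(\left(6 + 3 \cdot 8\right) - 1429\right) = 4577 \left(\left(6 + 24\right) - 1429\right) = 4577 \left(30 - 1429\right) = 4577 \left(-1399\right) = -6403223$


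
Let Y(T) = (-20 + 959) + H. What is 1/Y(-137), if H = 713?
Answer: 1/1652 ≈ 0.00060533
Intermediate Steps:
Y(T) = 1652 (Y(T) = (-20 + 959) + 713 = 939 + 713 = 1652)
1/Y(-137) = 1/1652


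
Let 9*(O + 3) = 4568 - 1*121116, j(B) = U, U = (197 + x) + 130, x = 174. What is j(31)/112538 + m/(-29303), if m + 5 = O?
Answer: 13256308787/29679309126 ≈ 0.44665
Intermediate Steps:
U = 501 (U = (197 + 174) + 130 = 371 + 130 = 501)
j(B) = 501
O = -116575/9 (O = -3 + (4568 - 1*121116)/9 = -3 + (4568 - 121116)/9 = -3 + (1/9)*(-116548) = -3 - 116548/9 = -116575/9 ≈ -12953.)
m = -116620/9 (m = -5 - 116575/9 = -116620/9 ≈ -12958.)
j(31)/112538 + m/(-29303) = 501/112538 - 116620/9/(-29303) = 501*(1/112538) - 116620/9*(-1/29303) = 501/112538 + 116620/263727 = 13256308787/29679309126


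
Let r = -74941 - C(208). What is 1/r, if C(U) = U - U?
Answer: -1/74941 ≈ -1.3344e-5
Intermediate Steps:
C(U) = 0
r = -74941 (r = -74941 - 1*0 = -74941 + 0 = -74941)
1/r = 1/(-74941) = -1/74941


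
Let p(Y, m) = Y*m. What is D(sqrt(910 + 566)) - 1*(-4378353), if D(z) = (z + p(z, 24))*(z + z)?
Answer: 4452153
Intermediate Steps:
D(z) = 50*z**2 (D(z) = (z + z*24)*(z + z) = (z + 24*z)*(2*z) = (25*z)*(2*z) = 50*z**2)
D(sqrt(910 + 566)) - 1*(-4378353) = 50*(sqrt(910 + 566))**2 - 1*(-4378353) = 50*(sqrt(1476))**2 + 4378353 = 50*(6*sqrt(41))**2 + 4378353 = 50*1476 + 4378353 = 73800 + 4378353 = 4452153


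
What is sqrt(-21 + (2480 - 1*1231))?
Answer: 2*sqrt(307) ≈ 35.043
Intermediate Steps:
sqrt(-21 + (2480 - 1*1231)) = sqrt(-21 + (2480 - 1231)) = sqrt(-21 + 1249) = sqrt(1228) = 2*sqrt(307)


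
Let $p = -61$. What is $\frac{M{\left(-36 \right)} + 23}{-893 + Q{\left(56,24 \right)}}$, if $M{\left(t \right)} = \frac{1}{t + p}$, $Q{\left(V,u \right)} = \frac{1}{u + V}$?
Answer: $- \frac{178400}{6929583} \approx -0.025745$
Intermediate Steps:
$Q{\left(V,u \right)} = \frac{1}{V + u}$
$M{\left(t \right)} = \frac{1}{-61 + t}$ ($M{\left(t \right)} = \frac{1}{t - 61} = \frac{1}{-61 + t}$)
$\frac{M{\left(-36 \right)} + 23}{-893 + Q{\left(56,24 \right)}} = \frac{\frac{1}{-61 - 36} + 23}{-893 + \frac{1}{56 + 24}} = \frac{\frac{1}{-97} + 23}{-893 + \frac{1}{80}} = \frac{- \frac{1}{97} + 23}{-893 + \frac{1}{80}} = \frac{2230}{97 \left(- \frac{71439}{80}\right)} = \frac{2230}{97} \left(- \frac{80}{71439}\right) = - \frac{178400}{6929583}$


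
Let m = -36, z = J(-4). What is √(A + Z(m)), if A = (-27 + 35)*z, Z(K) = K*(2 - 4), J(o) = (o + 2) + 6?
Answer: 2*√26 ≈ 10.198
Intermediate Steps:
J(o) = 8 + o (J(o) = (2 + o) + 6 = 8 + o)
z = 4 (z = 8 - 4 = 4)
Z(K) = -2*K (Z(K) = K*(-2) = -2*K)
A = 32 (A = (-27 + 35)*4 = 8*4 = 32)
√(A + Z(m)) = √(32 - 2*(-36)) = √(32 + 72) = √104 = 2*√26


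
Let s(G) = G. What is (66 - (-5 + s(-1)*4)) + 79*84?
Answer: 6711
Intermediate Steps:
(66 - (-5 + s(-1)*4)) + 79*84 = (66 - (-5 - 1*4)) + 79*84 = (66 - (-5 - 4)) + 6636 = (66 - 1*(-9)) + 6636 = (66 + 9) + 6636 = 75 + 6636 = 6711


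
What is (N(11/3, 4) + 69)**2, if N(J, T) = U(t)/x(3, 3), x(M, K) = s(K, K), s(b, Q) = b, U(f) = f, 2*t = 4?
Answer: 43681/9 ≈ 4853.4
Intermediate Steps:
t = 2 (t = (1/2)*4 = 2)
x(M, K) = K
N(J, T) = 2/3
(N(11/3, 4) + 69)**2 = (2/3 + 69)**2 = (209/3)**2 = 43681/9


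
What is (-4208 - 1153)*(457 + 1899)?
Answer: -12630516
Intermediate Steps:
(-4208 - 1153)*(457 + 1899) = -5361*2356 = -12630516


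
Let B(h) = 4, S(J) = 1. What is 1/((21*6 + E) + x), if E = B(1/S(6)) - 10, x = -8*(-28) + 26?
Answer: 1/370 ≈ 0.0027027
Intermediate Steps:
x = 250 (x = 224 + 26 = 250)
E = -6 (E = 4 - 10 = -6)
1/((21*6 + E) + x) = 1/((21*6 - 6) + 250) = 1/((126 - 6) + 250) = 1/(120 + 250) = 1/370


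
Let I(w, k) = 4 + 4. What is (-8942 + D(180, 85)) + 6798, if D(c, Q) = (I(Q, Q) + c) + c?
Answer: -1776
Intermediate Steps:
I(w, k) = 8
D(c, Q) = 8 + 2*c (D(c, Q) = (8 + c) + c = 8 + 2*c)
(-8942 + D(180, 85)) + 6798 = (-8942 + (8 + 2*180)) + 6798 = (-8942 + (8 + 360)) + 6798 = (-8942 + 368) + 6798 = -8574 + 6798 = -1776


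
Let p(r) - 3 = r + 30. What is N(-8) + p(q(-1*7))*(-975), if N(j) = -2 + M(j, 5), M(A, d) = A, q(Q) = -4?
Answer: -28285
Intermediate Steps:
N(j) = -2 + j
p(r) = 33 + r (p(r) = 3 + (r + 30) = 3 + (30 + r) = 33 + r)
N(-8) + p(q(-1*7))*(-975) = (-2 - 8) + (33 - 4)*(-975) = -10 + 29*(-975) = -10 - 28275 = -28285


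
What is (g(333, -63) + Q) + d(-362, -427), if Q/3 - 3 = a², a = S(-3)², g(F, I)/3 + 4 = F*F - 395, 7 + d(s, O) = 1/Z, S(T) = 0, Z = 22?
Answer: 7292385/22 ≈ 3.3147e+5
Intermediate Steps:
d(s, O) = -153/22 (d(s, O) = -7 + 1/22 = -153/22)
g(F, I) = -1197 + 3*F² (g(F, I) = -12 + 3*(F*F - 395) = -12 + 3*(F² - 395) = -12 + 3*(-395 + F²) = -12 + (-1185 + 3*F²) = -1197 + 3*F²)
a = 0 (a = 0² = 0)
Q = 9 (Q = 9 + 3*0² = 9 + 3*0 = 9 + 0 = 9)
(g(333, -63) + Q) + d(-362, -427) = ((-1197 + 3*333²) + 9) - 153/22 = ((-1197 + 3*110889) + 9) - 153/22 = ((-1197 + 332667) + 9) - 153/22 = (331470 + 9) - 153/22 = 331479 - 153/22 = 7292385/22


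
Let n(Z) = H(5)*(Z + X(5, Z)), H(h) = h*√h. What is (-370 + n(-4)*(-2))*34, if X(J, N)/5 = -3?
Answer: -12580 + 6460*√5 ≈ 1865.0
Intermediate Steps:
X(J, N) = -15 (X(J, N) = 5*(-3) = -15)
H(h) = h^(3/2)
n(Z) = 5*√5*(-15 + Z) (n(Z) = 5^(3/2)*(Z - 15) = (5*√5)*(-15 + Z) = 5*√5*(-15 + Z))
(-370 + n(-4)*(-2))*34 = (-370 + (5*√5*(-15 - 4))*(-2))*34 = (-370 + (5*√5*(-19))*(-2))*34 = (-370 - 95*√5*(-2))*34 = (-370 + 190*√5)*34 = -12580 + 6460*√5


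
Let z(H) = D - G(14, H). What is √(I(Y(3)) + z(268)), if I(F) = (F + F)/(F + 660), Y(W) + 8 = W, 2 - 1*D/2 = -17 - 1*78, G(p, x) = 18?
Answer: √3020074/131 ≈ 13.266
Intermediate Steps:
D = 194 (D = 4 - 2*(-17 - 1*78) = 4 - 2*(-17 - 78) = 4 - 2*(-95) = 4 + 190 = 194)
Y(W) = -8 + W
z(H) = 176 (z(H) = 194 - 1*18 = 194 - 18 = 176)
I(F) = 2*F/(660 + F) (I(F) = (2*F)/(660 + F) = 2*F/(660 + F))
√(I(Y(3)) + z(268)) = √(2*(-8 + 3)/(660 + (-8 + 3)) + 176) = √(2*(-5)/(660 - 5) + 176) = √(2*(-5)/655 + 176) = √(2*(-5)*(1/655) + 176) = √(-2/131 + 176) = √(23054/131) = √3020074/131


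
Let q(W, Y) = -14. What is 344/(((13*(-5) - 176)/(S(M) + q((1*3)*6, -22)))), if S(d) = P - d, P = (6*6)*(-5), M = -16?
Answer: 61232/241 ≈ 254.07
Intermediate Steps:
P = -180 (P = 36*(-5) = -180)
S(d) = -180 - d
344/(((13*(-5) - 176)/(S(M) + q((1*3)*6, -22)))) = 344/(((13*(-5) - 176)/((-180 - 1*(-16)) - 14))) = 344/(((-65 - 176)/((-180 + 16) - 14))) = 344/((-241/(-164 - 14))) = 344/((-241/(-178))) = 344/((-241*(-1/178))) = 344/(241/178) = 344*(178/241) = 61232/241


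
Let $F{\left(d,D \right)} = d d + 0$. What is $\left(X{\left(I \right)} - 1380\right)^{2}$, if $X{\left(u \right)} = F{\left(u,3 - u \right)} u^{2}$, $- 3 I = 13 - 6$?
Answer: $\frac{11963765641}{6561} \approx 1.8235 \cdot 10^{6}$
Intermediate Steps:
$F{\left(d,D \right)} = d^{2}$ ($F{\left(d,D \right)} = d^{2} + 0 = d^{2}$)
$I = - \frac{7}{3}$ ($I = - \frac{13 - 6}{3} = \left(- \frac{1}{3}\right) 7 = - \frac{7}{3} \approx -2.3333$)
$X{\left(u \right)} = u^{4}$ ($X{\left(u \right)} = u^{2} u^{2} = u^{4}$)
$\left(X{\left(I \right)} - 1380\right)^{2} = \left(\left(- \frac{7}{3}\right)^{4} - 1380\right)^{2} = \left(\frac{2401}{81} - 1380\right)^{2} = \left(- \frac{109379}{81}\right)^{2} = \frac{11963765641}{6561}$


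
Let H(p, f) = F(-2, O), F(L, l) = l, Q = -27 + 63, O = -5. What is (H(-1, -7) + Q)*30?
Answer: 930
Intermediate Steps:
Q = 36
H(p, f) = -5
(H(-1, -7) + Q)*30 = (-5 + 36)*30 = 31*30 = 930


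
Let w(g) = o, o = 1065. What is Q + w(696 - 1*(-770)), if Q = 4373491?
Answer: 4374556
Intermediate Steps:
w(g) = 1065
Q + w(696 - 1*(-770)) = 4373491 + 1065 = 4374556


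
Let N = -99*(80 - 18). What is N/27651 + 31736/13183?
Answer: 265538294/121507711 ≈ 2.1854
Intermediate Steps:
N = -6138 (N = -99*62 = -6138)
N/27651 + 31736/13183 = -6138/27651 + 31736/13183 = -6138*1/27651 + 31736*(1/13183) = -2046/9217 + 31736/13183 = 265538294/121507711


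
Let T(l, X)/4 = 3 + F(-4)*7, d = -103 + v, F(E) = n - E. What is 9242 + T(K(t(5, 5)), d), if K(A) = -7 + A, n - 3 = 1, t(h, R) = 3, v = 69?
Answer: 9478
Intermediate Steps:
n = 4 (n = 3 + 1 = 4)
F(E) = 4 - E
d = -34 (d = -103 + 69 = -34)
T(l, X) = 236 (T(l, X) = 4*(3 + (4 - 1*(-4))*7) = 4*(3 + (4 + 4)*7) = 4*(3 + 8*7) = 4*(3 + 56) = 4*59 = 236)
9242 + T(K(t(5, 5)), d) = 9242 + 236 = 9478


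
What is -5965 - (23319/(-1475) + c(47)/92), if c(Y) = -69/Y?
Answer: -1649706103/277300 ≈ -5949.2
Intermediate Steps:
-5965 - (23319/(-1475) + c(47)/92) = -5965 - (23319/(-1475) - 69/47/92) = -5965 - (23319*(-1/1475) - 69*1/47*(1/92)) = -5965 - (-23319/1475 - 69/47*1/92) = -5965 - (-23319/1475 - 3/188) = -5965 - 1*(-4388397/277300) = -5965 + 4388397/277300 = -1649706103/277300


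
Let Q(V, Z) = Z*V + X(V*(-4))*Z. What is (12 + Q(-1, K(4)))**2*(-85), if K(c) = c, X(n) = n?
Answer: -48960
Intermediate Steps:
Q(V, Z) = -3*V*Z (Q(V, Z) = Z*V + (V*(-4))*Z = V*Z + (-4*V)*Z = V*Z - 4*V*Z = -3*V*Z)
(12 + Q(-1, K(4)))**2*(-85) = (12 - 3*(-1)*4)**2*(-85) = (12 + 12)**2*(-85) = 24**2*(-85) = 576*(-85) = -48960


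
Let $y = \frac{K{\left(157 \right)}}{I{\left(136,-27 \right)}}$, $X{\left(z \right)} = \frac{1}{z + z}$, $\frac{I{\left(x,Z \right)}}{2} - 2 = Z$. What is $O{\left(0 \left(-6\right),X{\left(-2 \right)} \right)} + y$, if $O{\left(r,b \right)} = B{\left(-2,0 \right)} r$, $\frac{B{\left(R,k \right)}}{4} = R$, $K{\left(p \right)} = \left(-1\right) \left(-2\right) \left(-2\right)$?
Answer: $\frac{2}{25} \approx 0.08$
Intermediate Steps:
$I{\left(x,Z \right)} = 4 + 2 Z$
$K{\left(p \right)} = -4$ ($K{\left(p \right)} = 2 \left(-2\right) = -4$)
$B{\left(R,k \right)} = 4 R$
$X{\left(z \right)} = \frac{1}{2 z}$
$y = \frac{2}{25}$ ($y = - \frac{4}{4 + 2 \left(-27\right)} = - \frac{4}{4 - 54} = - \frac{4}{-50} = \left(-4\right) \left(- \frac{1}{50}\right) = \frac{2}{25} \approx 0.08$)
$O{\left(r,b \right)} = - 8 r$ ($O{\left(r,b \right)} = 4 \left(-2\right) r = - 8 r$)
$O{\left(0 \left(-6\right),X{\left(-2 \right)} \right)} + y = - 8 \cdot 0 \left(-6\right) + \frac{2}{25} = \left(-8\right) 0 + \frac{2}{25} = 0 + \frac{2}{25} = \frac{2}{25}$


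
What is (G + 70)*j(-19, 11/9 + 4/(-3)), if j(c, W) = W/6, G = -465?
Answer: 395/54 ≈ 7.3148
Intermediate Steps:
j(c, W) = W/6 (j(c, W) = W*(1/6) = W/6)
(G + 70)*j(-19, 11/9 + 4/(-3)) = (-465 + 70)*((11/9 + 4/(-3))/6) = -395*(11*(1/9) + 4*(-1/3))/6 = -395*(11/9 - 4/3)/6 = -395*(-1)/(6*9) = -395*(-1/54) = 395/54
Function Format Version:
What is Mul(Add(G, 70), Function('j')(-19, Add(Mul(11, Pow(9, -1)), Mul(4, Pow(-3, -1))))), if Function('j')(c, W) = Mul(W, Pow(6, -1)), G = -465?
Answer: Rational(395, 54) ≈ 7.3148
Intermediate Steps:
Function('j')(c, W) = Mul(Rational(1, 6), W) (Function('j')(c, W) = Mul(W, Rational(1, 6)) = Mul(Rational(1, 6), W))
Mul(Add(G, 70), Function('j')(-19, Add(Mul(11, Pow(9, -1)), Mul(4, Pow(-3, -1))))) = Mul(Add(-465, 70), Mul(Rational(1, 6), Add(Mul(11, Pow(9, -1)), Mul(4, Pow(-3, -1))))) = Mul(-395, Mul(Rational(1, 6), Add(Mul(11, Rational(1, 9)), Mul(4, Rational(-1, 3))))) = Mul(-395, Mul(Rational(1, 6), Add(Rational(11, 9), Rational(-4, 3)))) = Mul(-395, Mul(Rational(1, 6), Rational(-1, 9))) = Mul(-395, Rational(-1, 54)) = Rational(395, 54)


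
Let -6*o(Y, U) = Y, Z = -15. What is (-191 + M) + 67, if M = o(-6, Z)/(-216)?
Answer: -26785/216 ≈ -124.00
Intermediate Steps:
o(Y, U) = -Y/6
M = -1/216 (M = -⅙*(-6)/(-216) = 1*(-1/216) = -1/216 ≈ -0.0046296)
(-191 + M) + 67 = (-191 - 1/216) + 67 = -41257/216 + 67 = -26785/216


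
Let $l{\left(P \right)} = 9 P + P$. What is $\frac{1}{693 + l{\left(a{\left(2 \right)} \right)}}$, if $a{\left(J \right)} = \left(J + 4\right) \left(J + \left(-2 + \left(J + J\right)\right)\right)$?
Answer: $\frac{1}{933} \approx 0.0010718$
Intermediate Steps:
$a{\left(J \right)} = \left(-2 + 3 J\right) \left(4 + J\right)$ ($a{\left(J \right)} = \left(4 + J\right) \left(J + \left(-2 + 2 J\right)\right) = \left(4 + J\right) \left(-2 + 3 J\right) = \left(-2 + 3 J\right) \left(4 + J\right)$)
$l{\left(P \right)} = 10 P$
$\frac{1}{693 + l{\left(a{\left(2 \right)} \right)}} = \frac{1}{693 + 10 \left(-8 + 3 \cdot 2^{2} + 10 \cdot 2\right)} = \frac{1}{693 + 10 \left(-8 + 3 \cdot 4 + 20\right)} = \frac{1}{693 + 10 \left(-8 + 12 + 20\right)} = \frac{1}{693 + 10 \cdot 24} = \frac{1}{693 + 240} = \frac{1}{933}$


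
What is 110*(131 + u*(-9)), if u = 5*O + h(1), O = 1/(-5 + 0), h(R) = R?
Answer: 14410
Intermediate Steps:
O = -⅕ (O = 1/(-5) = -⅕ ≈ -0.20000)
u = 0 (u = 5*(-⅕) + 1 = -1 + 1 = 0)
110*(131 + u*(-9)) = 110*(131 + 0*(-9)) = 110*(131 + 0) = 110*131 = 14410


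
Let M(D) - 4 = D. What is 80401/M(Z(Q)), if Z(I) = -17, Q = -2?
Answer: -80401/13 ≈ -6184.7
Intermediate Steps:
M(D) = 4 + D
80401/M(Z(Q)) = 80401/(4 - 17) = 80401/(-13) = 80401*(-1/13) = -80401/13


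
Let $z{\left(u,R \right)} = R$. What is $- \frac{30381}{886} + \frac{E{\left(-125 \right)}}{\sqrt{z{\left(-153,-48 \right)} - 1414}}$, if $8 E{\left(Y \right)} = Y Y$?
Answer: $- \frac{30381}{886} - \frac{15625 i \sqrt{1462}}{11696} \approx -34.29 - 51.081 i$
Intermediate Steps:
$E{\left(Y \right)} = \frac{Y^{2}}{8}$ ($E{\left(Y \right)} = \frac{Y Y}{8} = \frac{Y^{2}}{8}$)
$- \frac{30381}{886} + \frac{E{\left(-125 \right)}}{\sqrt{z{\left(-153,-48 \right)} - 1414}} = - \frac{30381}{886} + \frac{\frac{1}{8} \left(-125\right)^{2}}{\sqrt{-48 - 1414}} = \left(-30381\right) \frac{1}{886} + \frac{\frac{1}{8} \cdot 15625}{\sqrt{-1462}} = - \frac{30381}{886} + \frac{15625}{8 i \sqrt{1462}} = - \frac{30381}{886} + \frac{15625 \left(- \frac{i \sqrt{1462}}{1462}\right)}{8} = - \frac{30381}{886} - \frac{15625 i \sqrt{1462}}{11696}$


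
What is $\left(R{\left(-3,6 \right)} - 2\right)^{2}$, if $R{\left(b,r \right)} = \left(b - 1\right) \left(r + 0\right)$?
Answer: $676$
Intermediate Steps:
$R{\left(b,r \right)} = r \left(-1 + b\right)$ ($R{\left(b,r \right)} = \left(-1 + b\right) r = r \left(-1 + b\right)$)
$\left(R{\left(-3,6 \right)} - 2\right)^{2} = \left(6 \left(-1 - 3\right) - 2\right)^{2} = \left(6 \left(-4\right) - 2\right)^{2} = \left(-24 - 2\right)^{2} = \left(-26\right)^{2} = 676$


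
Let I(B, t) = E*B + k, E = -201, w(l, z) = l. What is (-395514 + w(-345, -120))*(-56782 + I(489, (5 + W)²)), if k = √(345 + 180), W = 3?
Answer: 61386250989 - 1979295*√21 ≈ 6.1377e+10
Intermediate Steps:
k = 5*√21 (k = √525 = 5*√21 ≈ 22.913)
I(B, t) = -201*B + 5*√21
(-395514 + w(-345, -120))*(-56782 + I(489, (5 + W)²)) = (-395514 - 345)*(-56782 + (-201*489 + 5*√21)) = -395859*(-56782 + (-98289 + 5*√21)) = -395859*(-155071 + 5*√21) = 61386250989 - 1979295*√21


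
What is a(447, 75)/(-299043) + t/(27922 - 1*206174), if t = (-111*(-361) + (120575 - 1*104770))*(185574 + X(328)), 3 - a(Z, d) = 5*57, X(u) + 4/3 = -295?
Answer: -85996250176419/1480694801 ≈ -58078.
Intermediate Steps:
X(u) = -889/3 (X(u) = -4/3 - 295 = -889/3)
a(Z, d) = -282 (a(Z, d) = 3 - 5*57 = 3 - 1*285 = 3 - 285 = -282)
t = 31057724708/3 (t = (-111*(-361) + (120575 - 1*104770))*(185574 - 889/3) = (40071 + (120575 - 104770))*(555833/3) = (40071 + 15805)*(555833/3) = 55876*(555833/3) = 31057724708/3 ≈ 1.0353e+10)
a(447, 75)/(-299043) + t/(27922 - 1*206174) = -282/(-299043) + 31057724708/(3*(27922 - 1*206174)) = -282*(-1/299043) + 31057724708/(3*(27922 - 206174)) = 94/99681 + (31057724708/3)/(-178252) = 94/99681 + (31057724708/3)*(-1/178252) = 94/99681 - 7764431177/133689 = -85996250176419/1480694801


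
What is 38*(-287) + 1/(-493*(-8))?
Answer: -43013263/3944 ≈ -10906.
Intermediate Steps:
38*(-287) + 1/(-493*(-8)) = -10906 - 1/493*(-1/8) = -10906 + 1/3944 = -43013263/3944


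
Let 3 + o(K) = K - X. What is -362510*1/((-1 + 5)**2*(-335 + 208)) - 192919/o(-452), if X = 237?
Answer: 80358541/175768 ≈ 457.19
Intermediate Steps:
o(K) = -240 + K (o(K) = -3 + (K - 1*237) = -3 + (K - 237) = -3 + (-237 + K) = -240 + K)
-362510*1/((-1 + 5)**2*(-335 + 208)) - 192919/o(-452) = -362510*1/((-1 + 5)**2*(-335 + 208)) - 192919/(-240 - 452) = -362510/((-127*4**2)) - 192919/(-692) = -362510/((-127*16)) - 192919*(-1/692) = -362510/(-2032) + 192919/692 = -362510*(-1/2032) + 192919/692 = 181255/1016 + 192919/692 = 80358541/175768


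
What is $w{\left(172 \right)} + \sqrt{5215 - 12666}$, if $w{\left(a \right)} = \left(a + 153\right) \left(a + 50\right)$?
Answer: $72150 + i \sqrt{7451} \approx 72150.0 + 86.319 i$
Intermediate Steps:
$w{\left(a \right)} = \left(50 + a\right) \left(153 + a\right)$ ($w{\left(a \right)} = \left(153 + a\right) \left(50 + a\right) = \left(50 + a\right) \left(153 + a\right)$)
$w{\left(172 \right)} + \sqrt{5215 - 12666} = \left(7650 + 172^{2} + 203 \cdot 172\right) + \sqrt{5215 - 12666} = \left(7650 + 29584 + 34916\right) + \sqrt{-7451} = 72150 + i \sqrt{7451}$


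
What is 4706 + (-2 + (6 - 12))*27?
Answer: 4490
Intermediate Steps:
4706 + (-2 + (6 - 12))*27 = 4706 + (-2 - 6)*27 = 4706 - 8*27 = 4706 - 216 = 4490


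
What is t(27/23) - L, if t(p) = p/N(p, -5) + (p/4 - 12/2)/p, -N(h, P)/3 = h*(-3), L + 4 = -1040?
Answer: 4157/4 ≈ 1039.3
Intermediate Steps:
L = -1044 (L = -4 - 1040 = -1044)
N(h, P) = 9*h (N(h, P) = -3*h*(-3) = -(-9)*h = 9*h)
t(p) = 1/9 + (-6 + p/4)/p (t(p) = p/((9*p)) + (p/4 - 12/2)/p = p*(1/(9*p)) + (p*(1/4) - 12*1/2)/p = 1/9 + (p/4 - 6)/p = 1/9 + (-6 + p/4)/p)
t(27/23) - L = (13/36 - 6/(27/23)) - 1*(-1044) = (13/36 - 6/(27*(1/23))) + 1044 = (13/36 - 6/27/23) + 1044 = (13/36 - 6*23/27) + 1044 = (13/36 - 46/9) + 1044 = -19/4 + 1044 = 4157/4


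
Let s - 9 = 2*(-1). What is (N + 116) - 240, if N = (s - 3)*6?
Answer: -100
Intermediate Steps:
s = 7 (s = 9 + 2*(-1) = 9 - 2 = 7)
N = 24 (N = (7 - 3)*6 = 4*6 = 24)
(N + 116) - 240 = (24 + 116) - 240 = 140 - 240 = -100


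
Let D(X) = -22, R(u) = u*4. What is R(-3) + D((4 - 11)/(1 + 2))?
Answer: -34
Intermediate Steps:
R(u) = 4*u
R(-3) + D((4 - 11)/(1 + 2)) = 4*(-3) - 22 = -12 - 22 = -34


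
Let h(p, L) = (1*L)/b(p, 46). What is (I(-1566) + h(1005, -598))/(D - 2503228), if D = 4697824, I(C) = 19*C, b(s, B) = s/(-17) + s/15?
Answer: -1998601/147037932 ≈ -0.013592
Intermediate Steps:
b(s, B) = 2*s/255 (b(s, B) = s*(-1/17) + s*(1/15) = -s/17 + s/15 = 2*s/255)
h(p, L) = 255*L/(2*p) (h(p, L) = (1*L)/((2*p/255)) = L*(255/(2*p)) = 255*L/(2*p))
(I(-1566) + h(1005, -598))/(D - 2503228) = (19*(-1566) + (255/2)*(-598)/1005)/(4697824 - 2503228) = (-29754 + (255/2)*(-598)*(1/1005))/2194596 = (-29754 - 5083/67)*(1/2194596) = -1998601/67*1/2194596 = -1998601/147037932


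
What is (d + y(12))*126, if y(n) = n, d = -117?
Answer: -13230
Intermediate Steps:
(d + y(12))*126 = (-117 + 12)*126 = -105*126 = -13230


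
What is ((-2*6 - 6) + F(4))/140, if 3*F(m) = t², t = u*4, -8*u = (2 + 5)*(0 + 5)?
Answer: 1009/1680 ≈ 0.60060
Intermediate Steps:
u = -35/8 (u = -(2 + 5)*(0 + 5)/8 = -7*5/8 = -⅛*35 = -35/8 ≈ -4.3750)
t = -35/2 (t = -35/8*4 = -35/2 ≈ -17.500)
F(m) = 1225/12 (F(m) = (-35/2)²/3 = (⅓)*(1225/4) = 1225/12)
((-2*6 - 6) + F(4))/140 = ((-2*6 - 6) + 1225/12)/140 = ((-12 - 6) + 1225/12)/140 = (-18 + 1225/12)/140 = (1/140)*(1009/12) = 1009/1680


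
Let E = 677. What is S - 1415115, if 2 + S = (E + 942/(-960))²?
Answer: -24527760631/25600 ≈ -9.5812e+5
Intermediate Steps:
S = 11699183369/25600 (S = -2 + (677 + 942/(-960))² = -2 + (677 + 942*(-1/960))² = -2 + (677 - 157/160)² = -2 + (108163/160)² = -2 + 11699234569/25600 = 11699183369/25600 ≈ 4.5700e+5)
S - 1415115 = 11699183369/25600 - 1415115 = -24527760631/25600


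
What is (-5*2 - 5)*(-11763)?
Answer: 176445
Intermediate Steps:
(-5*2 - 5)*(-11763) = (-10 - 5)*(-11763) = -15*(-11763) = 176445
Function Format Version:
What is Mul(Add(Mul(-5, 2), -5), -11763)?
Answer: 176445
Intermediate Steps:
Mul(Add(Mul(-5, 2), -5), -11763) = Mul(Add(-10, -5), -11763) = Mul(-15, -11763) = 176445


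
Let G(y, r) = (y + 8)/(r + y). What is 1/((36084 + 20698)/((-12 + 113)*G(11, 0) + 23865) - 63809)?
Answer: -132217/8436322252 ≈ -1.5672e-5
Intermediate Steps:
G(y, r) = (8 + y)/(r + y)
1/((36084 + 20698)/((-12 + 113)*G(11, 0) + 23865) - 63809) = 1/((36084 + 20698)/((-12 + 113)*((8 + 11)/(0 + 11)) + 23865) - 63809) = 1/(56782/(101*(19/11) + 23865) - 63809) = 1/(56782/(1919/11 + 23865) - 63809) = 1/(56782/(264434/11) - 63809) = 1/(56782*(11/264434) - 63809) = 1/(312301/132217 - 63809) = 1/(-8436322252/132217) = -132217/8436322252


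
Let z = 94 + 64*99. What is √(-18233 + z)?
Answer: I*√11803 ≈ 108.64*I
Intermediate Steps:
z = 6430 (z = 94 + 6336 = 6430)
√(-18233 + z) = √(-18233 + 6430) = √(-11803) = I*√11803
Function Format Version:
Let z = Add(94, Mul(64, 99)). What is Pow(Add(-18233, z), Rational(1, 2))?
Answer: Mul(I, Pow(11803, Rational(1, 2))) ≈ Mul(108.64, I)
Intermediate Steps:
z = 6430 (z = Add(94, 6336) = 6430)
Pow(Add(-18233, z), Rational(1, 2)) = Pow(Add(-18233, 6430), Rational(1, 2)) = Pow(-11803, Rational(1, 2)) = Mul(I, Pow(11803, Rational(1, 2)))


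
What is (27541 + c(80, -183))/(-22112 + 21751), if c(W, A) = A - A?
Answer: -27541/361 ≈ -76.291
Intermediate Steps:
c(W, A) = 0
(27541 + c(80, -183))/(-22112 + 21751) = (27541 + 0)/(-22112 + 21751) = 27541/(-361) = 27541*(-1/361) = -27541/361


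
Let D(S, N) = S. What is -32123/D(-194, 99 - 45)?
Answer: 32123/194 ≈ 165.58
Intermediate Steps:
-32123/D(-194, 99 - 45) = -32123/(-194) = -32123*(-1/194) = 32123/194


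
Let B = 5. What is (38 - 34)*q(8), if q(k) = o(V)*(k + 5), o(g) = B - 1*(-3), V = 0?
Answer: 416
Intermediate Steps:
o(g) = 8 (o(g) = 5 - 1*(-3) = 5 + 3 = 8)
q(k) = 40 + 8*k (q(k) = 8*(k + 5) = 8*(5 + k) = 40 + 8*k)
(38 - 34)*q(8) = (38 - 34)*(40 + 8*8) = 4*(40 + 64) = 4*104 = 416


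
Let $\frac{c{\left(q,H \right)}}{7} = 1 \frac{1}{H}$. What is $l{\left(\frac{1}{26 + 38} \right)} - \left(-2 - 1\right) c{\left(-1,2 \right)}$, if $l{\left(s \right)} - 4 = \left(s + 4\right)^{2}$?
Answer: $\frac{125441}{4096} \approx 30.625$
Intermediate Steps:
$c{\left(q,H \right)} = \frac{7}{H}$ ($c{\left(q,H \right)} = 7 \cdot 1 \frac{1}{H} = \frac{7}{H}$)
$l{\left(s \right)} = 4 + \left(4 + s\right)^{2}$ ($l{\left(s \right)} = 4 + \left(s + 4\right)^{2} = 4 + \left(4 + s\right)^{2}$)
$l{\left(\frac{1}{26 + 38} \right)} - \left(-2 - 1\right) c{\left(-1,2 \right)} = \left(4 + \left(4 + \frac{1}{26 + 38}\right)^{2}\right) - \left(-2 - 1\right) \frac{7}{2} = \left(4 + \left(4 + \frac{1}{64}\right)^{2}\right) - - 3 \cdot 7 \cdot \frac{1}{2} = \left(4 + \left(4 + \frac{1}{64}\right)^{2}\right) - \left(-3\right) \frac{7}{2} = \left(4 + \left(\frac{257}{64}\right)^{2}\right) - - \frac{21}{2} = \left(4 + \frac{66049}{4096}\right) + \frac{21}{2} = \frac{82433}{4096} + \frac{21}{2} = \frac{125441}{4096}$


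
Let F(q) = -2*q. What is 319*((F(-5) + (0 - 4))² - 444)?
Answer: -130152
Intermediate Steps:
319*((F(-5) + (0 - 4))² - 444) = 319*((-2*(-5) + (0 - 4))² - 444) = 319*((10 - 4)² - 444) = 319*(6² - 444) = 319*(36 - 444) = 319*(-408) = -130152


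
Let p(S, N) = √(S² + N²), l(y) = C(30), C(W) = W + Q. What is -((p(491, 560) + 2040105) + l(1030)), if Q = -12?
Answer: -2040123 - √554681 ≈ -2.0409e+6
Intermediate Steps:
C(W) = -12 + W (C(W) = W - 12 = -12 + W)
l(y) = 18 (l(y) = -12 + 30 = 18)
p(S, N) = √(N² + S²)
-((p(491, 560) + 2040105) + l(1030)) = -((√(560² + 491²) + 2040105) + 18) = -((√(313600 + 241081) + 2040105) + 18) = -((√554681 + 2040105) + 18) = -((2040105 + √554681) + 18) = -(2040123 + √554681) = -2040123 - √554681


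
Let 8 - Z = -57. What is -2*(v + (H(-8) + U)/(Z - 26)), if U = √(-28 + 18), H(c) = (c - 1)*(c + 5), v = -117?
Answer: 3024/13 - 2*I*√10/39 ≈ 232.62 - 0.16217*I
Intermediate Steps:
Z = 65 (Z = 8 - 1*(-57) = 8 + 57 = 65)
H(c) = (-1 + c)*(5 + c)
U = I*√10 (U = √(-10) = I*√10 ≈ 3.1623*I)
-2*(v + (H(-8) + U)/(Z - 26)) = -2*(-117 + ((-5 + (-8)² + 4*(-8)) + I*√10)/(65 - 26)) = -2*(-117 + ((-5 + 64 - 32) + I*√10)/39) = -2*(-117 + (27 + I*√10)*(1/39)) = -2*(-117 + (9/13 + I*√10/39)) = -2*(-1512/13 + I*√10/39) = 3024/13 - 2*I*√10/39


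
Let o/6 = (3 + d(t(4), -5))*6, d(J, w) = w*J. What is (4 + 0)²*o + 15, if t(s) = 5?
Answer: -12657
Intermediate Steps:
d(J, w) = J*w
o = -792 (o = 6*((3 + 5*(-5))*6) = 6*((3 - 25)*6) = 6*(-22*6) = 6*(-132) = -792)
(4 + 0)²*o + 15 = (4 + 0)²*(-792) + 15 = 4²*(-792) + 15 = 16*(-792) + 15 = -12672 + 15 = -12657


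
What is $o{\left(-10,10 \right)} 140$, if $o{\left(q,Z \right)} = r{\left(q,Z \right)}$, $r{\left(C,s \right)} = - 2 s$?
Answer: $-2800$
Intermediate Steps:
$o{\left(q,Z \right)} = - 2 Z$
$o{\left(-10,10 \right)} 140 = \left(-2\right) 10 \cdot 140 = \left(-20\right) 140 = -2800$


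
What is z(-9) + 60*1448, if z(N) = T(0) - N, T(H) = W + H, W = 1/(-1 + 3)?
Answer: 173779/2 ≈ 86890.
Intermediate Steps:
W = ½ (W = 1/2 = ½ ≈ 0.50000)
T(H) = ½ + H
z(N) = ½ - N (z(N) = (½ + 0) - N = ½ - N)
z(-9) + 60*1448 = (½ - 1*(-9)) + 60*1448 = (½ + 9) + 86880 = 19/2 + 86880 = 173779/2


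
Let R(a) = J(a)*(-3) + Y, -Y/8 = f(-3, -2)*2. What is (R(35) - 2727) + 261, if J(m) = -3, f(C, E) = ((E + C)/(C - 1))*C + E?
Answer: -2365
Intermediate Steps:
f(C, E) = E + C*(C + E)/(-1 + C) (f(C, E) = ((C + E)/(-1 + C))*C + E = C*(C + E)/(-1 + C) + E = E + C*(C + E)/(-1 + C))
Y = 92 (Y = -8*((-3)**2 - 1*(-2) + 2*(-3)*(-2))/(-1 - 3)*2 = -8*(9 + 2 + 12)/(-4)*2 = -8*(-1/4*23)*2 = -(-46)*2 = -8*(-23/2) = 92)
R(a) = 101 (R(a) = -3*(-3) + 92 = 9 + 92 = 101)
(R(35) - 2727) + 261 = (101 - 2727) + 261 = -2626 + 261 = -2365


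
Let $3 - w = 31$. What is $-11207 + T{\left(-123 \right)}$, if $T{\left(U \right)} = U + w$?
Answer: $-11358$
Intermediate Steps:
$w = -28$ ($w = 3 - 31 = -28$)
$T{\left(U \right)} = -28 + U$ ($T{\left(U \right)} = U - 28 = -28 + U$)
$-11207 + T{\left(-123 \right)} = -11207 - 151 = -11358$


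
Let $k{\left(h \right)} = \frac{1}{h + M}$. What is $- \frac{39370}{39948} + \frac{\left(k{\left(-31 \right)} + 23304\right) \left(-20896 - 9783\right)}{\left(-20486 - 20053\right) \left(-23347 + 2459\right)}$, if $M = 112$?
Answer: $- \frac{417813183818795}{228333011340168} \approx -1.8298$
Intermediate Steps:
$k{\left(h \right)} = \frac{1}{112 + h}$ ($k{\left(h \right)} = \frac{1}{h + 112} = \frac{1}{112 + h}$)
$- \frac{39370}{39948} + \frac{\left(k{\left(-31 \right)} + 23304\right) \left(-20896 - 9783\right)}{\left(-20486 - 20053\right) \left(-23347 + 2459\right)} = - \frac{39370}{39948} + \frac{\left(\frac{1}{112 - 31} + 23304\right) \left(-20896 - 9783\right)}{\left(-20486 - 20053\right) \left(-23347 + 2459\right)} = \left(-39370\right) \frac{1}{39948} + \frac{\left(\frac{1}{81} + 23304\right) \left(-30679\right)}{\left(-40539\right) \left(-20888\right)} = - \frac{19685}{19974} + \frac{\left(\frac{1}{81} + 23304\right) \left(-30679\right)}{846778632} = - \frac{19685}{19974} + \frac{1887625}{81} \left(-30679\right) \frac{1}{846778632} = - \frac{19685}{19974} - \frac{57910447375}{68589069192} = - \frac{417813183818795}{228333011340168}$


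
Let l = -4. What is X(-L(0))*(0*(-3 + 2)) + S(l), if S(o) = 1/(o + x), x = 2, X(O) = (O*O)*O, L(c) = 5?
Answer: -1/2 ≈ -0.50000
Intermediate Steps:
X(O) = O**3 (X(O) = O**2*O = O**3)
S(o) = 1/(2 + o) (S(o) = 1/(o + 2) = 1/(2 + o))
X(-L(0))*(0*(-3 + 2)) + S(l) = (-1*5)**3*(0*(-3 + 2)) + 1/(2 - 4) = (-5)**3*(0*(-1)) + 1/(-2) = -125*0 - 1/2 = 0 - 1/2 = -1/2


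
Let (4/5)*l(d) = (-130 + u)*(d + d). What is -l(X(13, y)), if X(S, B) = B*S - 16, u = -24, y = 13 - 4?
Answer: 38885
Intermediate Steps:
y = 9
X(S, B) = -16 + B*S
l(d) = -385*d (l(d) = 5*((-130 - 24)*(d + d))/4 = 5*(-308*d)/4 = -385*d)
-l(X(13, y)) = -(-385)*(-16 + 9*13) = -(-385)*(-16 + 117) = -(-385)*101 = -1*(-38885) = 38885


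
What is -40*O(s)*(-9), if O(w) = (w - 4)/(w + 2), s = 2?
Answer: -180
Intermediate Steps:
O(w) = (-4 + w)/(2 + w)
-40*O(s)*(-9) = -40*(-4 + 2)/(2 + 2)*(-9) = -40*(-2)/4*(-9) = -10*(-2)*(-9) = -40*(-½)*(-9) = 20*(-9) = -180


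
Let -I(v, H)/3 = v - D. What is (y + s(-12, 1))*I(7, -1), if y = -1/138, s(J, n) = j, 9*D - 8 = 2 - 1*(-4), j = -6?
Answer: 40621/414 ≈ 98.118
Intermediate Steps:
D = 14/9 (D = 8/9 + (2 - 1*(-4))/9 = 8/9 + (2 + 4)/9 = 8/9 + (⅑)*6 = 8/9 + ⅔ = 14/9 ≈ 1.5556)
s(J, n) = -6
I(v, H) = 14/3 - 3*v (I(v, H) = -3*(v - 1*14/9) = -3*(v - 14/9) = -3*(-14/9 + v) = 14/3 - 3*v)
y = -1/138 (y = -1*1/138 = -1/138 ≈ -0.0072464)
(y + s(-12, 1))*I(7, -1) = (-1/138 - 6)*(14/3 - 3*7) = -829*(14/3 - 21)/138 = -829/138*(-49/3) = 40621/414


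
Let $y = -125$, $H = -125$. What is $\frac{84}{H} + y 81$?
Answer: $- \frac{1265709}{125} \approx -10126.0$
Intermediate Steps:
$\frac{84}{H} + y 81 = \frac{84}{-125} - 10125 = 84 \left(- \frac{1}{125}\right) - 10125 = - \frac{84}{125} - 10125 = - \frac{1265709}{125}$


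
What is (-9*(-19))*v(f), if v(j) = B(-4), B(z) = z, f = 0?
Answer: -684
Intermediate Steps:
v(j) = -4
(-9*(-19))*v(f) = -9*(-19)*(-4) = 171*(-4) = -684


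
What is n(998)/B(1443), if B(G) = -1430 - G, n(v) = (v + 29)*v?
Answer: -78842/221 ≈ -356.75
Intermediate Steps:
n(v) = v*(29 + v) (n(v) = (29 + v)*v = v*(29 + v))
n(998)/B(1443) = (998*(29 + 998))/(-1430 - 1*1443) = (998*1027)/(-1430 - 1443) = 1024946/(-2873) = 1024946*(-1/2873) = -78842/221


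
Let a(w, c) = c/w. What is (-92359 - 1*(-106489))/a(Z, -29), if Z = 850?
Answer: -12010500/29 ≈ -4.1416e+5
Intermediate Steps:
(-92359 - 1*(-106489))/a(Z, -29) = (-92359 - 1*(-106489))/((-29/850)) = (-92359 + 106489)/((-29*1/850)) = 14130/(-29/850) = 14130*(-850/29) = -12010500/29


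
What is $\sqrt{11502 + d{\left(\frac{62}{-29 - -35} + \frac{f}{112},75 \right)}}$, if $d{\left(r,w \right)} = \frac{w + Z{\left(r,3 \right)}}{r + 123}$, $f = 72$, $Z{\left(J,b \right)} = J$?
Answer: $\frac{\sqrt{364209628855}}{5627} \approx 107.25$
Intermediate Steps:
$d{\left(r,w \right)} = \frac{r + w}{123 + r}$ ($d{\left(r,w \right)} = \frac{w + r}{r + 123} = \frac{r + w}{123 + r}$)
$\sqrt{11502 + d{\left(\frac{62}{-29 - -35} + \frac{f}{112},75 \right)}} = \sqrt{11502 + \frac{\left(\frac{62}{-29 - -35} + \frac{72}{112}\right) + 75}{123 + \left(\frac{62}{-29 - -35} + \frac{72}{112}\right)}} = \sqrt{11502 + \frac{\left(\frac{62}{-29 + 35} + 72 \cdot \frac{1}{112}\right) + 75}{123 + \left(\frac{62}{-29 + 35} + 72 \cdot \frac{1}{112}\right)}} = \sqrt{11502 + \frac{\left(\frac{62}{6} + \frac{9}{14}\right) + 75}{123 + \left(\frac{62}{6} + \frac{9}{14}\right)}} = \sqrt{11502 + \frac{\left(62 \cdot \frac{1}{6} + \frac{9}{14}\right) + 75}{123 + \left(62 \cdot \frac{1}{6} + \frac{9}{14}\right)}} = \sqrt{11502 + \frac{\left(\frac{31}{3} + \frac{9}{14}\right) + 75}{123 + \left(\frac{31}{3} + \frac{9}{14}\right)}} = \sqrt{11502 + \frac{\frac{461}{42} + 75}{123 + \frac{461}{42}}} = \sqrt{11502 + \frac{1}{\frac{5627}{42}} \cdot \frac{3611}{42}} = \sqrt{11502 + \frac{42}{5627} \cdot \frac{3611}{42}} = \sqrt{11502 + \frac{3611}{5627}} = \sqrt{\frac{64725365}{5627}} = \frac{\sqrt{364209628855}}{5627}$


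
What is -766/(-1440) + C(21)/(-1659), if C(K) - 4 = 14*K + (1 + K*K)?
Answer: 34199/398160 ≈ 0.085893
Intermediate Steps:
C(K) = 5 + K**2 + 14*K (C(K) = 4 + (14*K + (1 + K*K)) = 4 + (14*K + (1 + K**2)) = 4 + (1 + K**2 + 14*K) = 5 + K**2 + 14*K)
-766/(-1440) + C(21)/(-1659) = -766/(-1440) + (5 + 21**2 + 14*21)/(-1659) = -766*(-1/1440) + (5 + 441 + 294)*(-1/1659) = 383/720 + 740*(-1/1659) = 383/720 - 740/1659 = 34199/398160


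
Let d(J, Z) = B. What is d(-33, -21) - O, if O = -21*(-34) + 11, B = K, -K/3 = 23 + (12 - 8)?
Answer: -806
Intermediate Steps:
K = -81 (K = -3*(23 + (12 - 8)) = -3*(23 + 4) = -3*27 = -81)
B = -81
d(J, Z) = -81
O = 725 (O = 714 + 11 = 725)
d(-33, -21) - O = -81 - 1*725 = -81 - 725 = -806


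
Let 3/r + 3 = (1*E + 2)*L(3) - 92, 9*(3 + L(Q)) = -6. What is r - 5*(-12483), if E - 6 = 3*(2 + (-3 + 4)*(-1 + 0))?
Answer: 25340481/406 ≈ 62415.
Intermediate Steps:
L(Q) = -11/3 (L(Q) = -3 + (⅑)*(-6) = -3 - ⅔ = -11/3)
E = 9 (E = 6 + 3*(2 + (-3 + 4)*(-1 + 0)) = 6 + 3*(2 + 1*(-1)) = 6 + 3*(2 - 1) = 6 + 3*1 = 6 + 3 = 9)
r = -9/406 (r = 3/(-3 + ((1*9 + 2)*(-11/3) - 92)) = 3/(-3 + ((9 + 2)*(-11/3) - 92)) = 3/(-3 + (11*(-11/3) - 92)) = 3/(-3 + (-121/3 - 92)) = 3/(-3 - 397/3) = 3/(-406/3) = 3*(-3/406) = -9/406 ≈ -0.022167)
r - 5*(-12483) = -9/406 - 5*(-12483) = -9/406 + 62415 = 25340481/406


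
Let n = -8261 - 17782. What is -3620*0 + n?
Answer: -26043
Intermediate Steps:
n = -26043
-3620*0 + n = -3620*0 - 26043 = 0 - 26043 = -26043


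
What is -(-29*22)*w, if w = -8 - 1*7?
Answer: -9570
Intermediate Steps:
w = -15 (w = -8 - 7 = -15)
-(-29*22)*w = -(-29*22)*(-15) = -(-638)*(-15) = -1*9570 = -9570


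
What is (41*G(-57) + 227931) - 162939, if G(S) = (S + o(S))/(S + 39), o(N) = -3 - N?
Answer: 389993/6 ≈ 64999.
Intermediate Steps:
G(S) = -3/(39 + S) (G(S) = (S + (-3 - S))/(S + 39) = -3/(39 + S))
(41*G(-57) + 227931) - 162939 = (41*(-3/(39 - 57)) + 227931) - 162939 = (41*(-3/(-18)) + 227931) - 162939 = (41*(-3*(-1/18)) + 227931) - 162939 = (41*(⅙) + 227931) - 162939 = (41/6 + 227931) - 162939 = 1367627/6 - 162939 = 389993/6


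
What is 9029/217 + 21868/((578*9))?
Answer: 25857107/564417 ≈ 45.812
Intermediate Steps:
9029/217 + 21868/((578*9)) = 9029*(1/217) + 21868/5202 = 9029/217 + 21868*(1/5202) = 9029/217 + 10934/2601 = 25857107/564417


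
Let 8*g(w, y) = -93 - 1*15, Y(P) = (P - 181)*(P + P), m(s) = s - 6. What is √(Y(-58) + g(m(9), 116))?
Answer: √110842/2 ≈ 166.46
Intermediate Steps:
m(s) = -6 + s
Y(P) = 2*P*(-181 + P) (Y(P) = (-181 + P)*(2*P) = 2*P*(-181 + P))
g(w, y) = -27/2 (g(w, y) = (-93 - 1*15)/8 = (-93 - 15)/8 = (⅛)*(-108) = -27/2)
√(Y(-58) + g(m(9), 116)) = √(2*(-58)*(-181 - 58) - 27/2) = √(2*(-58)*(-239) - 27/2) = √(27724 - 27/2) = √(55421/2) = √110842/2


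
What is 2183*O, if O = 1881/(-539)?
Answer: -373293/49 ≈ -7618.2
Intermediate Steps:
O = -171/49 (O = 1881*(-1/539) = -171/49 ≈ -3.4898)
2183*O = 2183*(-171/49) = -373293/49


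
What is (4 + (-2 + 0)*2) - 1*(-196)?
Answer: 196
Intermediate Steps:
(4 + (-2 + 0)*2) - 1*(-196) = (4 - 2*2) + 196 = (4 - 4) + 196 = 0 + 196 = 196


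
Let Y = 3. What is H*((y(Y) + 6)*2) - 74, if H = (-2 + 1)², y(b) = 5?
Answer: -52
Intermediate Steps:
H = 1 (H = (-1)² = 1)
H*((y(Y) + 6)*2) - 74 = 1*((5 + 6)*2) - 74 = 1*(11*2) - 74 = 1*22 - 74 = 22 - 74 = -52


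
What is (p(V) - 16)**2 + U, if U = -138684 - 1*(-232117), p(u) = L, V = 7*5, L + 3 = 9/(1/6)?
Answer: 94658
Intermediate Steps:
L = 51 (L = -3 + 9/(1/6) = -3 + 9*6 = -3 + 54 = 51)
V = 35
p(u) = 51
U = 93433 (U = -138684 + 232117 = 93433)
(p(V) - 16)**2 + U = (51 - 16)**2 + 93433 = 35**2 + 93433 = 1225 + 93433 = 94658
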